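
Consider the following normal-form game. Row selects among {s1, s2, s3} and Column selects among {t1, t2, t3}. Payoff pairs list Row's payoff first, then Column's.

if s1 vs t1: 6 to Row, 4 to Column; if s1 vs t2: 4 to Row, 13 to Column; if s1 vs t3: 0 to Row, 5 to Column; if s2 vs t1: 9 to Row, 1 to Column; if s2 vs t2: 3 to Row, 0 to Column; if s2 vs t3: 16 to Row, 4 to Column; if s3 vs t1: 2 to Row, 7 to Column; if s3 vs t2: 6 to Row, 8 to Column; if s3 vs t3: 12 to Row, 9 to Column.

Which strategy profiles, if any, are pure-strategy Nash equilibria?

(s2, t3)

Check mutual best responses: a cell is a NE iff neither player can gain by unilaterally deviating.
Row's best responses — vs t1: s2 (payoff 9); vs t2: s3 (payoff 6); vs t3: s2 (payoff 16).
Column's best responses — vs s1: t2 (payoff 13); vs s2: t3 (payoff 4); vs s3: t3 (payoff 9).
The only mutual best response is (s2, t3); neither player gains by switching there.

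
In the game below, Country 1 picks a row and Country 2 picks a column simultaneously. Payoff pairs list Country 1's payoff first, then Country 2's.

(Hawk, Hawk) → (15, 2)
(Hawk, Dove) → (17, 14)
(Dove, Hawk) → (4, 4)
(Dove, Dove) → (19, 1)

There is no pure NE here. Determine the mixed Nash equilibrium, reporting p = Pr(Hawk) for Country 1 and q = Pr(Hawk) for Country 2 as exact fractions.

In a mixed NE each player is indifferent between their pure strategies, so the opponent's mix sets the indifference.
Country 2 indifferent between Hawk and Dove: p·2 + (1−p)·4 = p·14 + (1−p)·1 ⟹ 4 + (-2)p = 1 + 13p ⟹ p = 1/5.
Country 1 indifferent between Hawk and Dove: q·15 + (1−q)·17 = q·4 + (1−q)·19 ⟹ 17 + (-2)q = 19 + (-15)q ⟹ q = 2/13.

p = 1/5, q = 2/13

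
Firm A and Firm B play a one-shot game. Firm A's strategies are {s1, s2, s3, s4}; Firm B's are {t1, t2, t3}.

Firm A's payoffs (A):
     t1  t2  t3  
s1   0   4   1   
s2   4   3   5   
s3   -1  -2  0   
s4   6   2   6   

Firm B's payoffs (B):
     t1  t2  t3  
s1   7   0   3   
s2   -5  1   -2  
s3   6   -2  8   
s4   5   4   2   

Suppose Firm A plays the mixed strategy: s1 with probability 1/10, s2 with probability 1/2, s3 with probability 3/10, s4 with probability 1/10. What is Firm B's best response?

Firm B's best reply maximizes expected payoff against the mix.
t1: (1/10)·7 + (1/2)·(-5) + (3/10)·6 + (1/10)·5 = 1/2
t2: (1/10)·0 + (1/2)·1 + (3/10)·(-2) + (1/10)·4 = 3/10
t3: (1/10)·3 + (1/2)·(-2) + (3/10)·8 + (1/10)·2 = 19/10
Highest expected payoff is 19/10, from t3.

t3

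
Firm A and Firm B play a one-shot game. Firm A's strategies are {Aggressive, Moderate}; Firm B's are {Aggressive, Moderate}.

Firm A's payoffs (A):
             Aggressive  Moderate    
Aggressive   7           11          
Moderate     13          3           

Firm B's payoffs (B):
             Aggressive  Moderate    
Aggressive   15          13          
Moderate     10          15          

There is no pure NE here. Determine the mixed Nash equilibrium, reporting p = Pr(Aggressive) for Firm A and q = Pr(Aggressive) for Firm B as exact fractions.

Each player's mixing probability is pinned down by making the *other* player indifferent.
Firm B indifferent between Aggressive and Moderate: p·15 + (1−p)·10 = p·13 + (1−p)·15 ⟹ 10 + 5p = 15 + (-2)p ⟹ p = 5/7.
Firm A indifferent between Aggressive and Moderate: q·7 + (1−q)·11 = q·13 + (1−q)·3 ⟹ 11 + (-4)q = 3 + 10q ⟹ q = 4/7.

p = 5/7, q = 4/7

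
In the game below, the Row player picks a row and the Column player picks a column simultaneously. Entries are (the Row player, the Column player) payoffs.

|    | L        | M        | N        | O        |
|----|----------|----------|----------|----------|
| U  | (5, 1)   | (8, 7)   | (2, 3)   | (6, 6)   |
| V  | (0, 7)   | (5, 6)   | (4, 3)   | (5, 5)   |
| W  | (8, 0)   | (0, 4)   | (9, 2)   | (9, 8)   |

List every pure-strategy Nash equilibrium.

(U, M) and (W, O)

Check mutual best responses: a cell is a NE iff neither player can gain by unilaterally deviating.
The Row player's best responses — vs L: W (payoff 8); vs M: U (payoff 8); vs N: W (payoff 9); vs O: W (payoff 9).
The Column player's best responses — vs U: M (payoff 7); vs V: L (payoff 7); vs W: O (payoff 8).
Mutual best responses occur at (U, M) and (W, O); at each, neither player gains by switching.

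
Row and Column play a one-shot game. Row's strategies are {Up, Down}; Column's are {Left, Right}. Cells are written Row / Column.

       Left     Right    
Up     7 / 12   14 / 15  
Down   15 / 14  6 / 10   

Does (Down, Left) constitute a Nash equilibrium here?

Yes

Holding Column at Left: Row gets 15 from Down, versus 7 from Up. No profitable deviation for Row.
Holding Row at Down: Column gets 14 from Left, versus 10 from Right. No profitable deviation for Column either.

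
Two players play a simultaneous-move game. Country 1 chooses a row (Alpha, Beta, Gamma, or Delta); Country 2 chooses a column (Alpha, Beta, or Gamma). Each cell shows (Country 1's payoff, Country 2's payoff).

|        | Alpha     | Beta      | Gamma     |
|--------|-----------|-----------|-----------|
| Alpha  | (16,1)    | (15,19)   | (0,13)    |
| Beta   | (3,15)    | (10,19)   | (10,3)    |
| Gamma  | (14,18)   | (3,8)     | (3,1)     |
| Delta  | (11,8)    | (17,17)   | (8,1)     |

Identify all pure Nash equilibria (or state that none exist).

Find each player's best response to every opponent strategy; NE are the intersections.
Country 1's best responses — vs Alpha: Alpha (payoff 16); vs Beta: Delta (payoff 17); vs Gamma: Beta (payoff 10).
Country 2's best responses — vs Alpha: Beta (payoff 19); vs Beta: Beta (payoff 19); vs Gamma: Alpha (payoff 18); vs Delta: Beta (payoff 17).
The only mutual best response is (Delta, Beta); neither player gains by switching there.

(Delta, Beta)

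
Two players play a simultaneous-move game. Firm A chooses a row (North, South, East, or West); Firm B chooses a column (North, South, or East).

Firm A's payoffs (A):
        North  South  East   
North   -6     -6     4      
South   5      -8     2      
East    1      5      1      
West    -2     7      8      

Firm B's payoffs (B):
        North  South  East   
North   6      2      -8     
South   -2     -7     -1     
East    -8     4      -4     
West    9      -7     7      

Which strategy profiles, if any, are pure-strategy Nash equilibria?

A profile is a Nash equilibrium when each player is best-responding to the other.
Firm A's best responses — vs North: South (payoff 5); vs South: West (payoff 7); vs East: West (payoff 8).
Firm B's best responses — vs North: North (payoff 6); vs South: East (payoff -1); vs East: South (payoff 4); vs West: North (payoff 9).
No cell has both players best-responding. For instance, Firm A's best reply to East is West, but against West Firm B prefers North over East.

None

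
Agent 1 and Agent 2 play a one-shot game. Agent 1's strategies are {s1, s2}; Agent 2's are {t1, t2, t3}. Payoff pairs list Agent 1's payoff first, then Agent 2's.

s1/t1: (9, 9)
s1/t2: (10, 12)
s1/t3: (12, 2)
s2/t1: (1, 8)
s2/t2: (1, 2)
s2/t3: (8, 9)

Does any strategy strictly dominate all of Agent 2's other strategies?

A strategy is strictly dominant if it gives Agent 2 a strictly higher payoff than every other strategy, against every choice by the opponent.
t1 is not dominant: against s1, t2 gives 12 > 9.
t2 is not dominant: against s2, t1 gives 8 > 2.
t3 is not dominant: against s1, t1 gives 9 > 2.
No single strategy is best against every opponent action.

No strictly dominant strategy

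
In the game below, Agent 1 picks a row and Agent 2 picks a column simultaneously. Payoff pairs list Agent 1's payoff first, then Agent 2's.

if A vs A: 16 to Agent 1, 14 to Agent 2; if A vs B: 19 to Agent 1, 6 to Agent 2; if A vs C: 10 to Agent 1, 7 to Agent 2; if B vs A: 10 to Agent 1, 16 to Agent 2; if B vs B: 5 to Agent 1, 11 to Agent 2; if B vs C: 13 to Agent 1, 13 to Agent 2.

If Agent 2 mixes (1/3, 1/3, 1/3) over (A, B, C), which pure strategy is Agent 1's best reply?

A

Compute Agent 1's expected payoff from each pure strategy against the given mix.
A: (1/3)·16 + (1/3)·19 + (1/3)·10 = 15
B: (1/3)·10 + (1/3)·5 + (1/3)·13 = 28/3
Highest expected payoff is 15, from A.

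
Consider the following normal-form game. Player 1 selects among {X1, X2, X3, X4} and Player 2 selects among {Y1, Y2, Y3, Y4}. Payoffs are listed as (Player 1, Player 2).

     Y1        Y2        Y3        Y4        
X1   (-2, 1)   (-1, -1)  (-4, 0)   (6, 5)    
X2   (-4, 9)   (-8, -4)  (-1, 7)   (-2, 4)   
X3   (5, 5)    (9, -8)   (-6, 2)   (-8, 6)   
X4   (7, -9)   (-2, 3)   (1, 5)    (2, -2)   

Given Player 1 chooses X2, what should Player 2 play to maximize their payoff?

With Player 1 fixed at X2, Player 2's payoffs are: Y1 → 9, Y2 → -4, Y3 → 7, Y4 → 4.
The maximum is 9, achieved by Y1.

Y1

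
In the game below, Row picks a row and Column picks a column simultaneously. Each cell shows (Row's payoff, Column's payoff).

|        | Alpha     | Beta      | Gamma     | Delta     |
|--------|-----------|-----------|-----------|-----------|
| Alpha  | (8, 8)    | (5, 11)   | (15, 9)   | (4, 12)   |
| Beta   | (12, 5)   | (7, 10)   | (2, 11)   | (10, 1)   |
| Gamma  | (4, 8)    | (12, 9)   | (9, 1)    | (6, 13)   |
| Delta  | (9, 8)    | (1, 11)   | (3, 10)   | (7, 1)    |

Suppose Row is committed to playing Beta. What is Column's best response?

Gamma

With Row fixed at Beta, Column's payoffs are: Alpha → 5, Beta → 10, Gamma → 11, Delta → 1.
The maximum is 11, achieved by Gamma.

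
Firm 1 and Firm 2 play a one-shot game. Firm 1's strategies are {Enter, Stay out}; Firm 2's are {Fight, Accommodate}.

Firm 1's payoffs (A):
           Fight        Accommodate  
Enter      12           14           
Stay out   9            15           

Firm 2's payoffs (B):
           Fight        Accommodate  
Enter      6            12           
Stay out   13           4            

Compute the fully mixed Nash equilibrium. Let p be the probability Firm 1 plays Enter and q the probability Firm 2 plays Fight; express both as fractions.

p = 3/5, q = 1/4

In a mixed NE each player is indifferent between their pure strategies, so the opponent's mix sets the indifference.
Firm 2 indifferent between Fight and Accommodate: p·6 + (1−p)·13 = p·12 + (1−p)·4 ⟹ 13 + (-7)p = 4 + 8p ⟹ p = 3/5.
Firm 1 indifferent between Enter and Stay out: q·12 + (1−q)·14 = q·9 + (1−q)·15 ⟹ 14 + (-2)q = 15 + (-6)q ⟹ q = 1/4.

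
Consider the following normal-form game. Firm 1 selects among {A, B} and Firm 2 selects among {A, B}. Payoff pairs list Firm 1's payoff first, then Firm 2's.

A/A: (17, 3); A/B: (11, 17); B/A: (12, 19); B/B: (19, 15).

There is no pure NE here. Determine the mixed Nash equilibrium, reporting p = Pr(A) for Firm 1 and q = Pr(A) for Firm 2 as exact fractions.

Each player's mixing probability is pinned down by making the *other* player indifferent.
Firm 2 indifferent between A and B: p·3 + (1−p)·19 = p·17 + (1−p)·15 ⟹ 19 + (-16)p = 15 + 2p ⟹ p = 2/9.
Firm 1 indifferent between A and B: q·17 + (1−q)·11 = q·12 + (1−q)·19 ⟹ 11 + 6q = 19 + (-7)q ⟹ q = 8/13.

p = 2/9, q = 8/13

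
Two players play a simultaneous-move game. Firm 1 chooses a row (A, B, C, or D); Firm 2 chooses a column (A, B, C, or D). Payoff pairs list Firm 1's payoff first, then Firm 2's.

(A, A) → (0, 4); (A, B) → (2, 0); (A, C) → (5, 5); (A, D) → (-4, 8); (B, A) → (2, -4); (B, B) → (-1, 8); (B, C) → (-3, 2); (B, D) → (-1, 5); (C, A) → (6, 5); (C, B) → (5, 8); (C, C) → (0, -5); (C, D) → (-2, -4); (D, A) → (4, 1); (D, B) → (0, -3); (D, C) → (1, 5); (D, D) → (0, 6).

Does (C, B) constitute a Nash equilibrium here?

Holding Firm 2 at B: Firm 1 gets 5 from C, versus 2 from A, -1 from B, 0 from D. No profitable deviation for Firm 1.
Holding Firm 1 at C: Firm 2 gets 8 from B, versus 5 from A, -5 from C, -4 from D. No profitable deviation for Firm 2 either.

Yes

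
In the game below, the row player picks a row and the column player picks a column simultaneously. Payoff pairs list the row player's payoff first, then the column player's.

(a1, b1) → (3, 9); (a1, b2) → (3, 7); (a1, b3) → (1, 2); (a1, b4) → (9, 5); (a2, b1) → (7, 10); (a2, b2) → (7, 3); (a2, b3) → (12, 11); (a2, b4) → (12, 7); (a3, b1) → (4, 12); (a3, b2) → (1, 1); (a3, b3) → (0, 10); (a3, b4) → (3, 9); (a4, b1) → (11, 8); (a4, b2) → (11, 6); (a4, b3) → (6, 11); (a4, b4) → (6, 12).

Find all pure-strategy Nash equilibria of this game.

A profile is a Nash equilibrium when each player is best-responding to the other.
The row player's best responses — vs b1: a4 (payoff 11); vs b2: a4 (payoff 11); vs b3: a2 (payoff 12); vs b4: a2 (payoff 12).
The column player's best responses — vs a1: b1 (payoff 9); vs a2: b3 (payoff 11); vs a3: b1 (payoff 12); vs a4: b4 (payoff 12).
The only mutual best response is (a2, b3); neither player gains by switching there.

(a2, b3)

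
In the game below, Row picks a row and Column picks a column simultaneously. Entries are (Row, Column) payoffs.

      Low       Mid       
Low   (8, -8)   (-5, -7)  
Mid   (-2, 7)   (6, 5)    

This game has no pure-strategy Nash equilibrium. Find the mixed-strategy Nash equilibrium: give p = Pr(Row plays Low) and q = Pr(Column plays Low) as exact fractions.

Each player's mixing probability is pinned down by making the *other* player indifferent.
Column indifferent between Low and Mid: p·(-8) + (1−p)·7 = p·(-7) + (1−p)·5 ⟹ 7 + (-15)p = 5 + (-12)p ⟹ p = 2/3.
Row indifferent between Low and Mid: q·8 + (1−q)·(-5) = q·(-2) + (1−q)·6 ⟹ (-5) + 13q = 6 + (-8)q ⟹ q = 11/21.

p = 2/3, q = 11/21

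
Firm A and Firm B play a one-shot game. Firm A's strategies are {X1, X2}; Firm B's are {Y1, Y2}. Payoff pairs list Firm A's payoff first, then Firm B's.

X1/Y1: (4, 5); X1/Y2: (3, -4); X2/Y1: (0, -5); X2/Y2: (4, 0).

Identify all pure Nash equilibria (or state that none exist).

(X1, Y1) and (X2, Y2)

Find each player's best response to every opponent strategy; NE are the intersections.
Firm A's best responses — vs Y1: X1 (payoff 4); vs Y2: X2 (payoff 4).
Firm B's best responses — vs X1: Y1 (payoff 5); vs X2: Y2 (payoff 0).
Mutual best responses occur at (X1, Y1) and (X2, Y2); at each, neither player gains by switching.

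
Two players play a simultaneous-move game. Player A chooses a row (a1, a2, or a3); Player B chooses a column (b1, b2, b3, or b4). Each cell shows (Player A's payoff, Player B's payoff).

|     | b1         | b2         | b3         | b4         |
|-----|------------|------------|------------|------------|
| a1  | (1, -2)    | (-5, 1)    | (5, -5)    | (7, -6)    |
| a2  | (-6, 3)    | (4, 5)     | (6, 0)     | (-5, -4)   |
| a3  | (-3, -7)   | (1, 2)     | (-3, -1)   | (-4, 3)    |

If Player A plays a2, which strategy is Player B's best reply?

b2

With Player A fixed at a2, Player B's payoffs are: b1 → 3, b2 → 5, b3 → 0, b4 → -4.
The maximum is 5, achieved by b2.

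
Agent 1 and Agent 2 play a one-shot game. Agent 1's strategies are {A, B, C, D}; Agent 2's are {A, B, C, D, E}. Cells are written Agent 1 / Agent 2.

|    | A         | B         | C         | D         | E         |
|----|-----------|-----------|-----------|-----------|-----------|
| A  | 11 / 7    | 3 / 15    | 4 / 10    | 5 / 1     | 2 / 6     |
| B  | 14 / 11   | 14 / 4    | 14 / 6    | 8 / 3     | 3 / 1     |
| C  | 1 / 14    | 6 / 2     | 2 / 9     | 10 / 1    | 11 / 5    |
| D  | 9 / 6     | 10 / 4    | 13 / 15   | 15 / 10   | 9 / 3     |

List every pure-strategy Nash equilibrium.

(B, A)

Find each player's best response to every opponent strategy; NE are the intersections.
Agent 1's best responses — vs A: B (payoff 14); vs B: B (payoff 14); vs C: B (payoff 14); vs D: D (payoff 15); vs E: C (payoff 11).
Agent 2's best responses — vs A: B (payoff 15); vs B: A (payoff 11); vs C: A (payoff 14); vs D: C (payoff 15).
The only mutual best response is (B, A); neither player gains by switching there.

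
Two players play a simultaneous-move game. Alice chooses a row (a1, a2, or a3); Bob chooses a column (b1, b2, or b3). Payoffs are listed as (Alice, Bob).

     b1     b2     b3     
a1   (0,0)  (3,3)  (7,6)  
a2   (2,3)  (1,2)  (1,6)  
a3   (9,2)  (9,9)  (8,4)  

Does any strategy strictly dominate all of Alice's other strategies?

Check whether one of Alice's strategies beats all alternatives regardless of what the opponent does.
a3 strictly dominates: vs b1: 9 > each of {0, 2}; vs b2: 9 > each of {3, 1}; vs b3: 8 > each of {7, 1}.

a3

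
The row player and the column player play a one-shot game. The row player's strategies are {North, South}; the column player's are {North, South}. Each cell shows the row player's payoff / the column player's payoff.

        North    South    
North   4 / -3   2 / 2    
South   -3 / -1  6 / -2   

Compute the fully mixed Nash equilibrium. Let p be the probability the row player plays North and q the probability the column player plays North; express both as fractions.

In a mixed NE each player is indifferent between their pure strategies, so the opponent's mix sets the indifference.
The column player indifferent between North and South: p·(-3) + (1−p)·(-1) = p·2 + (1−p)·(-2) ⟹ (-1) + (-2)p = (-2) + 4p ⟹ p = 1/6.
The row player indifferent between North and South: q·4 + (1−q)·2 = q·(-3) + (1−q)·6 ⟹ 2 + 2q = 6 + (-9)q ⟹ q = 4/11.

p = 1/6, q = 4/11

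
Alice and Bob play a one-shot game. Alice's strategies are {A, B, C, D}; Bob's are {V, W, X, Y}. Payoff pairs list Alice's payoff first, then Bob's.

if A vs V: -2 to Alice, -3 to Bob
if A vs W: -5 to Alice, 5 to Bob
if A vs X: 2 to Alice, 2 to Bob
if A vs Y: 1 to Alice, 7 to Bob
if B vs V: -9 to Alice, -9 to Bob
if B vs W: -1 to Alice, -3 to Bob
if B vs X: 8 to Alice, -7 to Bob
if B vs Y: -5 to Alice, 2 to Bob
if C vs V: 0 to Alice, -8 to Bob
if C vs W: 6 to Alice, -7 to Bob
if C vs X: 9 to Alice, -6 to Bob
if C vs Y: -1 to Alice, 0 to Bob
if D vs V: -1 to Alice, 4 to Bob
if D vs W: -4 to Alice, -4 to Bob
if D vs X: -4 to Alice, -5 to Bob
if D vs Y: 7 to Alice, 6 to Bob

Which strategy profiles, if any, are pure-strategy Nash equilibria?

(D, Y)

Check mutual best responses: a cell is a NE iff neither player can gain by unilaterally deviating.
Alice's best responses — vs V: C (payoff 0); vs W: C (payoff 6); vs X: C (payoff 9); vs Y: D (payoff 7).
Bob's best responses — vs A: Y (payoff 7); vs B: Y (payoff 2); vs C: Y (payoff 0); vs D: Y (payoff 6).
The only mutual best response is (D, Y); neither player gains by switching there.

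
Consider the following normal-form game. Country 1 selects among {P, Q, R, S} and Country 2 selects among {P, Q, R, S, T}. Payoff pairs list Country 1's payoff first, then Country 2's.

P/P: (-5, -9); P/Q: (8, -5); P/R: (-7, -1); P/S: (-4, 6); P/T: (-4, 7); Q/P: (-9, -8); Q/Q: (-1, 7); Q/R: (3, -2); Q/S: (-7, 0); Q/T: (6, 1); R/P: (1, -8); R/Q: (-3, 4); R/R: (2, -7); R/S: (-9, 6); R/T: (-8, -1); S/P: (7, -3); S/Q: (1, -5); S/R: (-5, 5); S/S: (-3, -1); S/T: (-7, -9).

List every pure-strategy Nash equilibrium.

There is no pure-strategy Nash equilibrium

Find each player's best response to every opponent strategy; NE are the intersections.
Country 1's best responses — vs P: S (payoff 7); vs Q: P (payoff 8); vs R: Q (payoff 3); vs S: S (payoff -3); vs T: Q (payoff 6).
Country 2's best responses — vs P: T (payoff 7); vs Q: Q (payoff 7); vs R: S (payoff 6); vs S: R (payoff 5).
No cell has both players best-responding. For instance, Country 1's best reply to R is Q, but against Q Country 2 prefers Q over R.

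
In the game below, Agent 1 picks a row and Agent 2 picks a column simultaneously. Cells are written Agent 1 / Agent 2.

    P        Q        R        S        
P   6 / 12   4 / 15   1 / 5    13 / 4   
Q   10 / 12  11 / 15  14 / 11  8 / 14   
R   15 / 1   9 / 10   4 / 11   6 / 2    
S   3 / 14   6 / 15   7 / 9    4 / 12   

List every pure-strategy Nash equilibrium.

Find each player's best response to every opponent strategy; NE are the intersections.
Agent 1's best responses — vs P: R (payoff 15); vs Q: Q (payoff 11); vs R: Q (payoff 14); vs S: P (payoff 13).
Agent 2's best responses — vs P: Q (payoff 15); vs Q: Q (payoff 15); vs R: R (payoff 11); vs S: Q (payoff 15).
The only mutual best response is (Q, Q); neither player gains by switching there.

(Q, Q)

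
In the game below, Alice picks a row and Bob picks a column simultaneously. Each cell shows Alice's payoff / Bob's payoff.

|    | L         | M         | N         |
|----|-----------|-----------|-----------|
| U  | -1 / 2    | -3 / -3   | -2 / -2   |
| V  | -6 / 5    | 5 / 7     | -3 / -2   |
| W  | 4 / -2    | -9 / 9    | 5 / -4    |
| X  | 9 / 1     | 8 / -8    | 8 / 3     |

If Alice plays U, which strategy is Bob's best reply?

L

With Alice fixed at U, Bob's payoffs are: L → 2, M → -3, N → -2.
The maximum is 2, achieved by L.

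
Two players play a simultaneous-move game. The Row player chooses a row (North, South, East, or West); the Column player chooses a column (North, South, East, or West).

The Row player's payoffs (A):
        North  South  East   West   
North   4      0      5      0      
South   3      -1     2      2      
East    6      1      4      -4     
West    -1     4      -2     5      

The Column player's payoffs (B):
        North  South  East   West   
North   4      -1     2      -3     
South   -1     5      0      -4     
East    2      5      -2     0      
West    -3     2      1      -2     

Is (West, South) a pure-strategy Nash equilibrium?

Holding the Column player at South: the Row player gets 4 from West, versus 0 from North, -1 from South, 1 from East. No profitable deviation for the Row player.
Holding the Row player at West: the Column player gets 2 from South, versus -3 from North, 1 from East, -2 from West. No profitable deviation for the Column player either.

Yes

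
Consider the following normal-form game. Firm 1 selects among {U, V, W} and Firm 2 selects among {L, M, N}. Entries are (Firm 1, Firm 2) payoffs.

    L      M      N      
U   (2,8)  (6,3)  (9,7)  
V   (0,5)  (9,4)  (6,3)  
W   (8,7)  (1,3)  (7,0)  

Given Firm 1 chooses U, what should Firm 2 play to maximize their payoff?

With Firm 1 fixed at U, Firm 2's payoffs are: L → 8, M → 3, N → 7.
The maximum is 8, achieved by L.

L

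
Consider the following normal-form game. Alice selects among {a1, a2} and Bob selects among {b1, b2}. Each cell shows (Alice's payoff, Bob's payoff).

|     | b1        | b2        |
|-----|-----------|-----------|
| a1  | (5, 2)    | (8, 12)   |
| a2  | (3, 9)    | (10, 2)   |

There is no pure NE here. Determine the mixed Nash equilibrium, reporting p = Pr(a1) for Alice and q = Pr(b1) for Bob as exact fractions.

In a mixed NE each player is indifferent between their pure strategies, so the opponent's mix sets the indifference.
Bob indifferent between b1 and b2: p·2 + (1−p)·9 = p·12 + (1−p)·2 ⟹ 9 + (-7)p = 2 + 10p ⟹ p = 7/17.
Alice indifferent between a1 and a2: q·5 + (1−q)·8 = q·3 + (1−q)·10 ⟹ 8 + (-3)q = 10 + (-7)q ⟹ q = 1/2.

p = 7/17, q = 1/2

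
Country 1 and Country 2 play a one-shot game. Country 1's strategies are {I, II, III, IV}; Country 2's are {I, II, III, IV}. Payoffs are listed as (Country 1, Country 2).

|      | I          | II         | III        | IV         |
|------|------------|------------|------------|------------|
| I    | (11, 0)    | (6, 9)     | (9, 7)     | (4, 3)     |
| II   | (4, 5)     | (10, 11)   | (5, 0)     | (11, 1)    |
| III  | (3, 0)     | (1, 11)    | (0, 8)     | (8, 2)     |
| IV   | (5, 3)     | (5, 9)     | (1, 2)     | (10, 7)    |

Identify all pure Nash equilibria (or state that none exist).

Find each player's best response to every opponent strategy; NE are the intersections.
Country 1's best responses — vs I: I (payoff 11); vs II: II (payoff 10); vs III: I (payoff 9); vs IV: II (payoff 11).
Country 2's best responses — vs I: II (payoff 9); vs II: II (payoff 11); vs III: II (payoff 11); vs IV: II (payoff 9).
The only mutual best response is (II, II); neither player gains by switching there.

(II, II)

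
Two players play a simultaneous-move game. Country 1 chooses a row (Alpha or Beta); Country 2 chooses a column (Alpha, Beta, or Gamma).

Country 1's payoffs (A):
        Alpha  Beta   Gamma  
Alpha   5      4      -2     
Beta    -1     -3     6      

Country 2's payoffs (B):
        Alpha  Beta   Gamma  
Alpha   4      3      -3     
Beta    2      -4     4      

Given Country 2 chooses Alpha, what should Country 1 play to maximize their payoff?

With Country 2 fixed at Alpha, Country 1's payoffs are: Alpha → 5, Beta → -1.
The maximum is 5, achieved by Alpha.

Alpha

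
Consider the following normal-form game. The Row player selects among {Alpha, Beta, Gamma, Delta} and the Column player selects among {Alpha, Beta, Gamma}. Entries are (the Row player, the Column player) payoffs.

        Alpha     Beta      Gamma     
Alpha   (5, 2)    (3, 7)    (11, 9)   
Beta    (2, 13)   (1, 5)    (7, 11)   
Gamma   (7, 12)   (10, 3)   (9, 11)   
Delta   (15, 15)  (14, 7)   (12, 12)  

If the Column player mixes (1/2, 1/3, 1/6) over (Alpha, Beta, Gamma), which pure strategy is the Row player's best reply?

Compute the Row player's expected payoff from each pure strategy against the given mix.
Alpha: (1/2)·5 + (1/3)·3 + (1/6)·11 = 16/3
Beta: (1/2)·2 + (1/3)·1 + (1/6)·7 = 5/2
Gamma: (1/2)·7 + (1/3)·10 + (1/6)·9 = 25/3
Delta: (1/2)·15 + (1/3)·14 + (1/6)·12 = 85/6
Highest expected payoff is 85/6, from Delta.

Delta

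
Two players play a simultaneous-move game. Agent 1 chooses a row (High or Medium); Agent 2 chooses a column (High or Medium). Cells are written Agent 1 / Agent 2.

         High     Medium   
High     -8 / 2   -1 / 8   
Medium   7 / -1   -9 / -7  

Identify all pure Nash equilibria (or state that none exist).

Check mutual best responses: a cell is a NE iff neither player can gain by unilaterally deviating.
Agent 1's best responses — vs High: Medium (payoff 7); vs Medium: High (payoff -1).
Agent 2's best responses — vs High: Medium (payoff 8); vs Medium: High (payoff -1).
Mutual best responses occur at (High, Medium) and (Medium, High); at each, neither player gains by switching.

(High, Medium) and (Medium, High)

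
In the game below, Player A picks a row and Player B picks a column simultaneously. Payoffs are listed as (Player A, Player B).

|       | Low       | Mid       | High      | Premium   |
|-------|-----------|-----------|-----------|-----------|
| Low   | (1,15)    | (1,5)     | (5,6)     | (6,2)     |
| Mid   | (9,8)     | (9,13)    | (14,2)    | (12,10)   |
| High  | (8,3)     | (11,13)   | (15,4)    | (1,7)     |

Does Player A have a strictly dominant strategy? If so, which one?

Check whether one of Player A's strategies beats all alternatives regardless of what the opponent does.
Low is not dominant: against Low, Mid gives 9 > 1.
Mid is not dominant: against Mid, High gives 11 > 9.
High is not dominant: against Low, Mid gives 9 > 8.
No single strategy is best against every opponent action.

No strictly dominant strategy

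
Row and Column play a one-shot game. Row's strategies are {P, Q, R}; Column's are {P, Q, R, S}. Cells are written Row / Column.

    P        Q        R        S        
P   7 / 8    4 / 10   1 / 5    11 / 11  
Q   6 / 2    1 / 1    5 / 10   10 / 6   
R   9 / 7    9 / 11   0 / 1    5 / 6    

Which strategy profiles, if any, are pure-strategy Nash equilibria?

(P, S), (Q, R), and (R, Q)

Check mutual best responses: a cell is a NE iff neither player can gain by unilaterally deviating.
Row's best responses — vs P: R (payoff 9); vs Q: R (payoff 9); vs R: Q (payoff 5); vs S: P (payoff 11).
Column's best responses — vs P: S (payoff 11); vs Q: R (payoff 10); vs R: Q (payoff 11).
Mutual best responses occur at (P, S), (Q, R), and (R, Q); at each, neither player gains by switching.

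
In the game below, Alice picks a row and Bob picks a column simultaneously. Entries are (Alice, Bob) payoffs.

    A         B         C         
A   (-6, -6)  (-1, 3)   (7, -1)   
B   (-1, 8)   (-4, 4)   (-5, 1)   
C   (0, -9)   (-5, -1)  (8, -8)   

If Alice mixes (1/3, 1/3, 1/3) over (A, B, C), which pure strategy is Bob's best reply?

B

Compute Bob's expected payoff from each pure strategy against the given mix.
A: (1/3)·(-6) + (1/3)·8 + (1/3)·(-9) = -7/3
B: (1/3)·3 + (1/3)·4 + (1/3)·(-1) = 2
C: (1/3)·(-1) + (1/3)·1 + (1/3)·(-8) = -8/3
Highest expected payoff is 2, from B.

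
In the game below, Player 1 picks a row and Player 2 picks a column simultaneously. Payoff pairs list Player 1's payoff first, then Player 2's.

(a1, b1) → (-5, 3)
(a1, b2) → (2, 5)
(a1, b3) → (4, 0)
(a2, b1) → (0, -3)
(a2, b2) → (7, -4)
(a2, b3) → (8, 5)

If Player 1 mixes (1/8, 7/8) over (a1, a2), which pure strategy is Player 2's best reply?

b3

Player 2's best reply maximizes expected payoff against the mix.
b1: (1/8)·3 + (7/8)·(-3) = -9/4
b2: (1/8)·5 + (7/8)·(-4) = -23/8
b3: (1/8)·0 + (7/8)·5 = 35/8
Highest expected payoff is 35/8, from b3.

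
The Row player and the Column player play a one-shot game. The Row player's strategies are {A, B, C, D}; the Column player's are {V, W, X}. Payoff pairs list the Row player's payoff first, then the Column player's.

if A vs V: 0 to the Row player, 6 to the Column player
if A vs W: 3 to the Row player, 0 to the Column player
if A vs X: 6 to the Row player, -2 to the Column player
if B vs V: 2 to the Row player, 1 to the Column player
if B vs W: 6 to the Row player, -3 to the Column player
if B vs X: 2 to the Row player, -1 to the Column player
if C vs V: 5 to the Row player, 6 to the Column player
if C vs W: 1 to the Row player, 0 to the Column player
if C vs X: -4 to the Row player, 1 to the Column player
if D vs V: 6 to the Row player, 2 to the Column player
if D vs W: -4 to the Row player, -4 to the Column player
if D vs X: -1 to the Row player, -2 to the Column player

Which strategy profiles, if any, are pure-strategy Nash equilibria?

(D, V)

Check mutual best responses: a cell is a NE iff neither player can gain by unilaterally deviating.
The Row player's best responses — vs V: D (payoff 6); vs W: B (payoff 6); vs X: A (payoff 6).
The Column player's best responses — vs A: V (payoff 6); vs B: V (payoff 1); vs C: V (payoff 6); vs D: V (payoff 2).
The only mutual best response is (D, V); neither player gains by switching there.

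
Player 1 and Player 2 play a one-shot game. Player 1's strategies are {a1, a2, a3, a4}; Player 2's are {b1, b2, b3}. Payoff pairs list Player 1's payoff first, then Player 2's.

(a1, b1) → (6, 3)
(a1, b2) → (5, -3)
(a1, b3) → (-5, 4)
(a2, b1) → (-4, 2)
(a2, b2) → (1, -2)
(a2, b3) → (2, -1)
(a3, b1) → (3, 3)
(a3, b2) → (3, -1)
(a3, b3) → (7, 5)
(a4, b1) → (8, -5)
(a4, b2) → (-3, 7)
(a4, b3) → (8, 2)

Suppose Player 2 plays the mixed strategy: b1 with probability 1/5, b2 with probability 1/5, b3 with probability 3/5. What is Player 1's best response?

a4

Player 1's best reply maximizes expected payoff against the mix.
a1: (1/5)·6 + (1/5)·5 + (3/5)·(-5) = -4/5
a2: (1/5)·(-4) + (1/5)·1 + (3/5)·2 = 3/5
a3: (1/5)·3 + (1/5)·3 + (3/5)·7 = 27/5
a4: (1/5)·8 + (1/5)·(-3) + (3/5)·8 = 29/5
Highest expected payoff is 29/5, from a4.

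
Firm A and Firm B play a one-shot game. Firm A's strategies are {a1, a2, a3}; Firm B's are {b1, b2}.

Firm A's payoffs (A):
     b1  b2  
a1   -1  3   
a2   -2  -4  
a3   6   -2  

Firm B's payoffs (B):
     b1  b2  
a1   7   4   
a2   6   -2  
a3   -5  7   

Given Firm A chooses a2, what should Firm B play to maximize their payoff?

With Firm A fixed at a2, Firm B's payoffs are: b1 → 6, b2 → -2.
The maximum is 6, achieved by b1.

b1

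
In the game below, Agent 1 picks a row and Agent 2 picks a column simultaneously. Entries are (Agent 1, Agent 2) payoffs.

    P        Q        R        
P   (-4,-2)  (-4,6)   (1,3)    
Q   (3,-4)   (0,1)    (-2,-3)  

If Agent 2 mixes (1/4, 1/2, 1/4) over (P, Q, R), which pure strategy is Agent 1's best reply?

Q

Compute Agent 1's expected payoff from each pure strategy against the given mix.
P: (1/4)·(-4) + (1/2)·(-4) + (1/4)·1 = -11/4
Q: (1/4)·3 + (1/2)·0 + (1/4)·(-2) = 1/4
Highest expected payoff is 1/4, from Q.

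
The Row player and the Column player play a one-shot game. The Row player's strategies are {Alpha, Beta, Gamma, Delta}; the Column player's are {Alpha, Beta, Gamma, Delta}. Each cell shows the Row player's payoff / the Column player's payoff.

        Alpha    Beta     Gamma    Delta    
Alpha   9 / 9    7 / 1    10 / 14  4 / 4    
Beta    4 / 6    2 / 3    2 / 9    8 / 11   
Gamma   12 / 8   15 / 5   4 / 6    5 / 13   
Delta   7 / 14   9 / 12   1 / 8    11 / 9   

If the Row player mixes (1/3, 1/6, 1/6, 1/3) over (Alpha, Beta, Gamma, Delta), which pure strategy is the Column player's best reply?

Alpha

Compute the Column player's expected payoff from each pure strategy against the given mix.
Alpha: (1/3)·9 + (1/6)·6 + (1/6)·8 + (1/3)·14 = 10
Beta: (1/3)·1 + (1/6)·3 + (1/6)·5 + (1/3)·12 = 17/3
Gamma: (1/3)·14 + (1/6)·9 + (1/6)·6 + (1/3)·8 = 59/6
Delta: (1/3)·4 + (1/6)·11 + (1/6)·13 + (1/3)·9 = 25/3
Highest expected payoff is 10, from Alpha.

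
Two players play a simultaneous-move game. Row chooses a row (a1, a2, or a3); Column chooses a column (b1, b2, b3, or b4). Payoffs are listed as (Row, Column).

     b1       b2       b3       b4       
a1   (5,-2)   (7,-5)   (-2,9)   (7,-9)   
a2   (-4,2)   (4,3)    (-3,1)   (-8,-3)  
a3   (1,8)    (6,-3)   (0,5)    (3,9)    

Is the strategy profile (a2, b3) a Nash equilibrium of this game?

Holding Column at b3: Row gets -3 from a2 but could get 0 by switching to a3. Row has a profitable deviation.

No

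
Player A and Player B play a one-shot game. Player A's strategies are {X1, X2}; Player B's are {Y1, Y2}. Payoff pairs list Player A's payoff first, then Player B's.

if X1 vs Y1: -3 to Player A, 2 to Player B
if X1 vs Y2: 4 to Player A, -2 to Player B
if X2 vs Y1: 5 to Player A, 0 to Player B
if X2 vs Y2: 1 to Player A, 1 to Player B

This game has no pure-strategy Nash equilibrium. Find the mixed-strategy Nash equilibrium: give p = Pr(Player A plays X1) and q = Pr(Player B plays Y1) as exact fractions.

In a mixed NE each player is indifferent between their pure strategies, so the opponent's mix sets the indifference.
Player B indifferent between Y1 and Y2: p·2 + (1−p)·0 = p·(-2) + (1−p)·1 ⟹ 0 + 2p = 1 + (-3)p ⟹ p = 1/5.
Player A indifferent between X1 and X2: q·(-3) + (1−q)·4 = q·5 + (1−q)·1 ⟹ 4 + (-7)q = 1 + 4q ⟹ q = 3/11.

p = 1/5, q = 3/11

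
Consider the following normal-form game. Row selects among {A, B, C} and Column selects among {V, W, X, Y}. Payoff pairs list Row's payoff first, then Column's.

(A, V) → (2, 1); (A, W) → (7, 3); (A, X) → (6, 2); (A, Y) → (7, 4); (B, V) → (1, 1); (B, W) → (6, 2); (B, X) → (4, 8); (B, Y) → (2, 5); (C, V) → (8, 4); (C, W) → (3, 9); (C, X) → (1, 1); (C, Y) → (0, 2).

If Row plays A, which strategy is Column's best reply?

With Row fixed at A, Column's payoffs are: V → 1, W → 3, X → 2, Y → 4.
The maximum is 4, achieved by Y.

Y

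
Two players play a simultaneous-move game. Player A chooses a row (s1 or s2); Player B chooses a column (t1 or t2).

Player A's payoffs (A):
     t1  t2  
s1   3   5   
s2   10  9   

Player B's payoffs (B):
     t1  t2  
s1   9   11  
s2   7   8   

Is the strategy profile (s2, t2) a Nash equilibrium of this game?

Holding Player B at t2: Player A gets 9 from s2, versus 5 from s1. No profitable deviation for Player A.
Holding Player A at s2: Player B gets 8 from t2, versus 7 from t1. No profitable deviation for Player B either.

Yes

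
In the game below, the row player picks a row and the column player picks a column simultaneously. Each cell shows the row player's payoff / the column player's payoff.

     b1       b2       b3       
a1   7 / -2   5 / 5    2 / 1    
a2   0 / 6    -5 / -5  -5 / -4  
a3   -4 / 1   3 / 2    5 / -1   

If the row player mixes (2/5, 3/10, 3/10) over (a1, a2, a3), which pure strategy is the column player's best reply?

b1

Compute the column player's expected payoff from each pure strategy against the given mix.
b1: (2/5)·(-2) + (3/10)·6 + (3/10)·1 = 13/10
b2: (2/5)·5 + (3/10)·(-5) + (3/10)·2 = 11/10
b3: (2/5)·1 + (3/10)·(-4) + (3/10)·(-1) = -11/10
Highest expected payoff is 13/10, from b1.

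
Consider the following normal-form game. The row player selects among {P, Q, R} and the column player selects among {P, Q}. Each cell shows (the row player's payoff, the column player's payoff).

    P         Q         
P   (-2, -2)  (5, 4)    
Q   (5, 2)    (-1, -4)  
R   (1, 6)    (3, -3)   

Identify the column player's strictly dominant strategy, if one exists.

None

Check whether one of the column player's strategies beats all alternatives regardless of what the opponent does.
P is not dominant: against P, Q gives 4 > -2.
Q is not dominant: against Q, P gives 2 > -4.
No single strategy is best against every opponent action.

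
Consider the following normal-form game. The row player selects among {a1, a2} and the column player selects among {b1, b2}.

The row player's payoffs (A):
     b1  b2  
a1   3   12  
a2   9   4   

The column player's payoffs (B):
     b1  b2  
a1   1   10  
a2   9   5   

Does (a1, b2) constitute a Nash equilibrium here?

Yes

Holding the column player at b2: the row player gets 12 from a1, versus 4 from a2. No profitable deviation for the row player.
Holding the row player at a1: the column player gets 10 from b2, versus 1 from b1. No profitable deviation for the column player either.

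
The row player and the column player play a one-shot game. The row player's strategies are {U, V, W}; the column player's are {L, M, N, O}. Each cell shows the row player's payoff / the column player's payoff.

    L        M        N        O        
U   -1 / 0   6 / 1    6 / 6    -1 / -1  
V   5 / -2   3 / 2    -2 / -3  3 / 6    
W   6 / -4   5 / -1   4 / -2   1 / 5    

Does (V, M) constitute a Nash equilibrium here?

Holding the column player at M: the row player gets 3 from V but could get 6 by switching to U. The row player has a profitable deviation.

No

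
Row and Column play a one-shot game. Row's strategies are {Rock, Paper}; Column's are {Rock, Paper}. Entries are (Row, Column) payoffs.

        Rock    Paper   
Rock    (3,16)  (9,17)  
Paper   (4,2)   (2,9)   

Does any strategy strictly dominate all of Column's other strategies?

Check whether one of Column's strategies beats all alternatives regardless of what the opponent does.
Paper strictly dominates: vs Rock: 17 > 16; vs Paper: 9 > 2.

Paper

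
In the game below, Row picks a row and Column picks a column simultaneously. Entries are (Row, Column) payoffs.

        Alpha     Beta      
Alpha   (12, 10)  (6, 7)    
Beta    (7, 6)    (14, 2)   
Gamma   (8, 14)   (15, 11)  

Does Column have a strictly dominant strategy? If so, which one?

Check whether one of Column's strategies beats all alternatives regardless of what the opponent does.
Alpha strictly dominates: vs Alpha: 10 > 7; vs Beta: 6 > 2; vs Gamma: 14 > 11.

Alpha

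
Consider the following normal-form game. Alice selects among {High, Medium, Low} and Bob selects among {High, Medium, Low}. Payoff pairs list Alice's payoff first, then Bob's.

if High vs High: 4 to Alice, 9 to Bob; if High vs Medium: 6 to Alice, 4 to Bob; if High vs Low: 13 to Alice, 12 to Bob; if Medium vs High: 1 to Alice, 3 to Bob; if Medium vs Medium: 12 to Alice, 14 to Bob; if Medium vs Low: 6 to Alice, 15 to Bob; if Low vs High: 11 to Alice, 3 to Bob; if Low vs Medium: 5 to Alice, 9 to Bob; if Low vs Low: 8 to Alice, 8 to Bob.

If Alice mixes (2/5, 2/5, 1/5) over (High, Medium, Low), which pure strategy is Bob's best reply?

Compute Bob's expected payoff from each pure strategy against the given mix.
High: (2/5)·9 + (2/5)·3 + (1/5)·3 = 27/5
Medium: (2/5)·4 + (2/5)·14 + (1/5)·9 = 9
Low: (2/5)·12 + (2/5)·15 + (1/5)·8 = 62/5
Highest expected payoff is 62/5, from Low.

Low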